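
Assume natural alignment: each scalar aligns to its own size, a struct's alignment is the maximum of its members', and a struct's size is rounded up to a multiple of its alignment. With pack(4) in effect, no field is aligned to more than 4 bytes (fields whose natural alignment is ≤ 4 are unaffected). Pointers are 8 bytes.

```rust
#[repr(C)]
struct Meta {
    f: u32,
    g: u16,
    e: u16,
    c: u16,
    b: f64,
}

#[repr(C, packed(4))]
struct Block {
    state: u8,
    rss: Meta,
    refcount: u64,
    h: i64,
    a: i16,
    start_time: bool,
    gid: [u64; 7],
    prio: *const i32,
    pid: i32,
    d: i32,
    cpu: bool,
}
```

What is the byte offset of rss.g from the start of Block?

Meta: f at 0 (size 4, align 4) → ends 4; g at 4 (size 2, align 2) → ends 6; e at 6 (size 2, align 2) → ends 8; c at 8 (size 2, align 2) → ends 10; pad 6 to align 8 for b; b at 16 (size 8, align 8) → ends 24; total 24 bytes, alignment 8
state at 0 (size 1, align 1) → ends 1
pad 3 to align 4 for rss
rss at 4 (size 24, align 4) → ends 28
within Meta: g at 4
4 + 4 = 8

8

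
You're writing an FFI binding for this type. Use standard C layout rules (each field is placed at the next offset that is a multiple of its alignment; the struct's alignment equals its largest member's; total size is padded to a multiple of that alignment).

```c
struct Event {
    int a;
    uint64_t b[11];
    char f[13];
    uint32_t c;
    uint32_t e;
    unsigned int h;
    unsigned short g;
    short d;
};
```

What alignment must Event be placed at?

member alignments: a=4, b=8, f=1, c=4, e=4, h=4, g=2, d=2
max = 8

8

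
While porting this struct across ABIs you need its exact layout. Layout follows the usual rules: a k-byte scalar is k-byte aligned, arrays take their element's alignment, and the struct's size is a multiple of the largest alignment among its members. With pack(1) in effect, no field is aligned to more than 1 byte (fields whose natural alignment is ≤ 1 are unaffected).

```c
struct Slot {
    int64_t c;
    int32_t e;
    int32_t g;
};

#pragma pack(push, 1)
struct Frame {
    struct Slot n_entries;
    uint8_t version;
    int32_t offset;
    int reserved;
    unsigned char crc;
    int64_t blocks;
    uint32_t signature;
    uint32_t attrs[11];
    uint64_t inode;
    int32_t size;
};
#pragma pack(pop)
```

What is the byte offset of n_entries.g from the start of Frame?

12

Slot: @0: c [8B, align 8] → 8; @8: e [4B, align 4] → 12; @12: g [4B, align 4] → 16; size 16, align 8
@0: n_entries [16B, align 1] → 16
within Slot: g at 12
0 + 12 = 12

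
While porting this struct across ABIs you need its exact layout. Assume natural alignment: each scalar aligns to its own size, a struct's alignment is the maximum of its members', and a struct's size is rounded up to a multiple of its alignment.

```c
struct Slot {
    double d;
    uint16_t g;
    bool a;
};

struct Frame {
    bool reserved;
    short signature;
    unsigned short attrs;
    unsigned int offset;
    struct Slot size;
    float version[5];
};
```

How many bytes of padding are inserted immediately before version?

Slot: 0..8  d  (8B, 8-aligned); 8..10  g  (2B, 2-aligned); 10..11  a  (1B, 1-aligned); 11..16  -- tail padding (5B); sizeof = 16, alignof = 8
0..1  reserved  (1B, 1-aligned)
1..2  -- padding (1B)
2..4  signature  (2B, 2-aligned)
4..6  attrs  (2B, 2-aligned)
6..8  -- padding (2B)
8..12  offset  (4B, 4-aligned)
12..16  -- padding (4B)
16..32  size  (16B, 8-aligned)
32..52  version  (20B, 4-aligned)

0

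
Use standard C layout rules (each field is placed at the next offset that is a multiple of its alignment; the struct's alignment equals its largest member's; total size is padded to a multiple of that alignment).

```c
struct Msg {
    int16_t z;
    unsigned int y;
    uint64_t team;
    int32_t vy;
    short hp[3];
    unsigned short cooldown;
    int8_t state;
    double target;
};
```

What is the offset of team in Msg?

@0: z [2B, align 2] → 2
+2 pad (align 4)
@4: y [4B, align 4] → 8
@8: team [8B, align 8] → 16

8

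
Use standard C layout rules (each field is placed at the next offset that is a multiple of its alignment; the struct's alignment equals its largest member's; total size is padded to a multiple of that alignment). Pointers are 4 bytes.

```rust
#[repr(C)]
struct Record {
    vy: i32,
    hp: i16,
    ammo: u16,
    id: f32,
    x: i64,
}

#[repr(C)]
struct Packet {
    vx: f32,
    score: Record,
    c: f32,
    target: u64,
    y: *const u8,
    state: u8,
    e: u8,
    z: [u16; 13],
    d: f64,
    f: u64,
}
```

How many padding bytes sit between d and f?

Record: @0: vy [4B, align 4] → 4; @4: hp [2B, align 2] → 6; @6: ammo [2B, align 2] → 8; @8: id [4B, align 4] → 12; +4 pad (align 8); @16: x [8B, align 8] → 24; size 24, align 8
@0: vx [4B, align 4] → 4
+4 pad (align 8)
@8: score [24B, align 8] → 32
@32: c [4B, align 4] → 36
+4 pad (align 8)
@40: target [8B, align 8] → 48
@48: y [4B, align 4] → 52
@52: state [1B, align 1] → 53
@53: e [1B, align 1] → 54
@54: z [26B, align 2] → 80
@80: d [8B, align 8] → 88
@88: f [8B, align 8] → 96

0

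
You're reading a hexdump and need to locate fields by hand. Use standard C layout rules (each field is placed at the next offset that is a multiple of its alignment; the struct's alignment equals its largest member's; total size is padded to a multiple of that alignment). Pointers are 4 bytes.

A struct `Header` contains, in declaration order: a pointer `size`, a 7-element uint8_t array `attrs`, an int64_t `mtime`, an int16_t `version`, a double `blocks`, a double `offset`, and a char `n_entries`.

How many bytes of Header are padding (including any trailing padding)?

@0: size [4B, align 4] → 4
@4: attrs [7B, align 1] → 11
+5 pad (align 8)
@16: mtime [8B, align 8] → 24
@24: version [2B, align 2] → 26
+6 pad (align 8)
@32: blocks [8B, align 8] → 40
@40: offset [8B, align 8] → 48
@48: n_entries [1B, align 1] → 49
+7 tail pad (align 8)
size 56, align 8
data bytes 38, size 56 → padding 18

18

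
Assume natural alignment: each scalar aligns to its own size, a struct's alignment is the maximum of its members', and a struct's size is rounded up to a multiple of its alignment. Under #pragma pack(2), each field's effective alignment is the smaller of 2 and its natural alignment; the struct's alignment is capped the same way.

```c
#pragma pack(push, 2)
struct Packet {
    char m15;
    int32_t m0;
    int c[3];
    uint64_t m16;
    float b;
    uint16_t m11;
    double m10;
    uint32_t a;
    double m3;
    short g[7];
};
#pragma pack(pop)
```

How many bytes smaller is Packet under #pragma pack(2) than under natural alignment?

natural layout:
  0..1  m15  (1B, 1-aligned)
  1..4  -- padding (3B)
  4..8  m0  (4B, 4-aligned)
  8..20  c  (12B, 4-aligned)
  20..24  -- padding (4B)
  24..32  m16  (8B, 8-aligned)
  32..36  b  (4B, 4-aligned)
  36..38  m11  (2B, 2-aligned)
  38..40  -- padding (2B)
  40..48  m10  (8B, 8-aligned)
  48..52  a  (4B, 4-aligned)
  52..56  -- padding (4B)
  56..64  m3  (8B, 8-aligned)
  64..78  g  (14B, 2-aligned)
  78..80  -- tail padding (2B)
  sizeof = 80, alignof = 8
packed(2) layout:
  0..1  m15  (1B, 1-aligned)
  1..2  -- padding (1B)
  2..6  m0  (4B, 2-aligned)
  6..18  c  (12B, 2-aligned)
  18..26  m16  (8B, 2-aligned)
  26..30  b  (4B, 2-aligned)
  30..32  m11  (2B, 2-aligned)
  32..40  m10  (8B, 2-aligned)
  40..44  a  (4B, 2-aligned)
  44..52  m3  (8B, 2-aligned)
  52..66  g  (14B, 2-aligned)
  sizeof = 66, alignof = 2
80 − 66 = 14

14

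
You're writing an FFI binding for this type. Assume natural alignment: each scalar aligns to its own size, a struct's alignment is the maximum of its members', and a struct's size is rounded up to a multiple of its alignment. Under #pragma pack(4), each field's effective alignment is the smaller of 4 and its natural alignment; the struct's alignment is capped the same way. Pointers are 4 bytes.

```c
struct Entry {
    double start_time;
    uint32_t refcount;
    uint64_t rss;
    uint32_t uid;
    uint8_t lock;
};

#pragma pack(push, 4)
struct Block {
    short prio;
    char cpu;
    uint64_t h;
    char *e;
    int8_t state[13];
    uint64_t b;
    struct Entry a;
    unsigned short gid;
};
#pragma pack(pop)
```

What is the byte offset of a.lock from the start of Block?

68

Entry: @0: start_time [8B, align 8] → 8; @8: refcount [4B, align 4] → 12; +4 pad (align 8); @16: rss [8B, align 8] → 24; @24: uid [4B, align 4] → 28; @28: lock [1B, align 1] → 29; +3 tail pad (align 8); size 32, align 8
@0: prio [2B, align 2] → 2
@2: cpu [1B, align 1] → 3
+1 pad (align 4)
@4: h [8B, align 4] → 12
@12: e [4B, align 4] → 16
@16: state [13B, align 1] → 29
+3 pad (align 4)
@32: b [8B, align 4] → 40
@40: a [32B, align 4] → 72
within Entry: lock at 28
40 + 28 = 68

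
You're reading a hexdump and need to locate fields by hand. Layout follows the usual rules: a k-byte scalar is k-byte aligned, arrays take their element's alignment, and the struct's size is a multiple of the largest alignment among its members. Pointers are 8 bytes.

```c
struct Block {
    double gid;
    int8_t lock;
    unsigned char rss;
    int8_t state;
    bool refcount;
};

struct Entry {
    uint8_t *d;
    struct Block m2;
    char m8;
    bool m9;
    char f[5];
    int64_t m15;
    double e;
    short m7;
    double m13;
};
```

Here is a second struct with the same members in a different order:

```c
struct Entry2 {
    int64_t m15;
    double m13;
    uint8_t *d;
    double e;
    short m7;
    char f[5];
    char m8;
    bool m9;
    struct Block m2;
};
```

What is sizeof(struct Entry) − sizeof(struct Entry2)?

0

Block: gid at 0 (size 8, align 8) → ends 8; lock at 8 (size 1, align 1) → ends 9; rss at 9 (size 1, align 1) → ends 10; state at 10 (size 1, align 1) → ends 11; refcount at 11 (size 1, align 1) → ends 12; tail pad 4 to reach multiple of 8; total 16 bytes, alignment 8
d at 0 (size 8, align 8) → ends 8
m2 at 8 (size 16, align 8) → ends 24
m8 at 24 (size 1, align 1) → ends 25
m9 at 25 (size 1, align 1) → ends 26
f at 26 (size 5, align 1) → ends 31
pad 1 to align 8 for m15
m15 at 32 (size 8, align 8) → ends 40
e at 40 (size 8, align 8) → ends 48
m7 at 48 (size 2, align 2) → ends 50
pad 6 to align 8 for m13
m13 at 56 (size 8, align 8) → ends 64
total 64 bytes, alignment 8
— Entry2 —
m15 at 0 (size 8, align 8) → ends 8
m13 at 8 (size 8, align 8) → ends 16
d at 16 (size 8, align 8) → ends 24
e at 24 (size 8, align 8) → ends 32
m7 at 32 (size 2, align 2) → ends 34
f at 34 (size 5, align 1) → ends 39
m8 at 39 (size 1, align 1) → ends 40
m9 at 40 (size 1, align 1) → ends 41
pad 7 to align 8 for m2
m2 at 48 (size 16, align 8) → ends 64
total 64 bytes, alignment 8
64 − 64 = 0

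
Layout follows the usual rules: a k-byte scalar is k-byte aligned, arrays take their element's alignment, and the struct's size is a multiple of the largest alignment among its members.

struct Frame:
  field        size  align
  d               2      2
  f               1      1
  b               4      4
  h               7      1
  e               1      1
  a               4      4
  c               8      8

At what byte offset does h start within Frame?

8

d at 0 (size 2, align 2) → ends 2
f at 2 (size 1, align 1) → ends 3
pad 1 to align 4 for b
b at 4 (size 4, align 4) → ends 8
h at 8 (size 7, align 1) → ends 15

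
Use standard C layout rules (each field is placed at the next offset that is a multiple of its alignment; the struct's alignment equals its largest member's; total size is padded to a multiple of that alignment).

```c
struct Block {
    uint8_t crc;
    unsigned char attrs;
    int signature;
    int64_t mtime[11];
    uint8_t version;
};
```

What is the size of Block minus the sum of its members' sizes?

9

@0: crc [1B, align 1] → 1
@1: attrs [1B, align 1] → 2
+2 pad (align 4)
@4: signature [4B, align 4] → 8
@8: mtime [88B, align 8] → 96
@96: version [1B, align 1] → 97
+7 tail pad (align 8)
size 104, align 8
data bytes 95, size 104 → padding 9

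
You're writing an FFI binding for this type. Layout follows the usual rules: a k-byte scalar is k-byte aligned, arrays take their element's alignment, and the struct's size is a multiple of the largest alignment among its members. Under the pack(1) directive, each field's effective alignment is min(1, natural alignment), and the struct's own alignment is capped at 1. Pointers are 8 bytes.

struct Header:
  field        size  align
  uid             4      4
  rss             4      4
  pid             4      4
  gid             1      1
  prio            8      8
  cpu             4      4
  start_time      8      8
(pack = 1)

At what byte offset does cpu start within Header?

21

0..4  uid  (4B, 1-aligned)
4..8  rss  (4B, 1-aligned)
8..12  pid  (4B, 1-aligned)
12..13  gid  (1B, 1-aligned)
13..21  prio  (8B, 1-aligned)
21..25  cpu  (4B, 1-aligned)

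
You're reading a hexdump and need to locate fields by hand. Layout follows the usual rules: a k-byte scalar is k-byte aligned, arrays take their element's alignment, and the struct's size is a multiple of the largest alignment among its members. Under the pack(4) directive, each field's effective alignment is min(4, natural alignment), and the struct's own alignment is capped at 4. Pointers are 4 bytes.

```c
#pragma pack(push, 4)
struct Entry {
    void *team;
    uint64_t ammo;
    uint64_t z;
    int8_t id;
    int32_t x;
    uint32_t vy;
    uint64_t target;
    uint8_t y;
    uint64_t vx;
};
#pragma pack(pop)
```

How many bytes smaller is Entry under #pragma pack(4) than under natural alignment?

natural layout:
  0..4  team  (4B, 4-aligned)
  4..8  -- padding (4B)
  8..16  ammo  (8B, 8-aligned)
  16..24  z  (8B, 8-aligned)
  24..25  id  (1B, 1-aligned)
  25..28  -- padding (3B)
  28..32  x  (4B, 4-aligned)
  32..36  vy  (4B, 4-aligned)
  36..40  -- padding (4B)
  40..48  target  (8B, 8-aligned)
  48..49  y  (1B, 1-aligned)
  49..56  -- padding (7B)
  56..64  vx  (8B, 8-aligned)
  sizeof = 64, alignof = 8
packed(4) layout:
  0..4  team  (4B, 4-aligned)
  4..12  ammo  (8B, 4-aligned)
  12..20  z  (8B, 4-aligned)
  20..21  id  (1B, 1-aligned)
  21..24  -- padding (3B)
  24..28  x  (4B, 4-aligned)
  28..32  vy  (4B, 4-aligned)
  32..40  target  (8B, 4-aligned)
  40..41  y  (1B, 1-aligned)
  41..44  -- padding (3B)
  44..52  vx  (8B, 4-aligned)
  sizeof = 52, alignof = 4
64 − 52 = 12

12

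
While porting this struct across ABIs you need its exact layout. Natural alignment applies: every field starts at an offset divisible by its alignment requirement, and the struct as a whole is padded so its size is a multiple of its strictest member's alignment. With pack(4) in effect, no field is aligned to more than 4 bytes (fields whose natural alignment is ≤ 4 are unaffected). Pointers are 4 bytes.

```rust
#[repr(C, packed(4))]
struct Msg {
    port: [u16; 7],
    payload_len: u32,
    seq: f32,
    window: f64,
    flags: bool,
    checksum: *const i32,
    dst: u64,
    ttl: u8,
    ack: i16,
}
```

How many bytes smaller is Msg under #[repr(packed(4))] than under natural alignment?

natural layout:
  @0: port [14B, align 2] → 14
  +2 pad (align 4)
  @16: payload_len [4B, align 4] → 20
  @20: seq [4B, align 4] → 24
  @24: window [8B, align 8] → 32
  @32: flags [1B, align 1] → 33
  +3 pad (align 4)
  @36: checksum [4B, align 4] → 40
  @40: dst [8B, align 8] → 48
  @48: ttl [1B, align 1] → 49
  +1 pad (align 2)
  @50: ack [2B, align 2] → 52
  +4 tail pad (align 8)
  size 56, align 8
packed(4) layout:
  @0: port [14B, align 2] → 14
  +2 pad (align 4)
  @16: payload_len [4B, align 4] → 20
  @20: seq [4B, align 4] → 24
  @24: window [8B, align 4] → 32
  @32: flags [1B, align 1] → 33
  +3 pad (align 4)
  @36: checksum [4B, align 4] → 40
  @40: dst [8B, align 4] → 48
  @48: ttl [1B, align 1] → 49
  +1 pad (align 2)
  @50: ack [2B, align 2] → 52
  size 52, align 4
56 − 52 = 4

4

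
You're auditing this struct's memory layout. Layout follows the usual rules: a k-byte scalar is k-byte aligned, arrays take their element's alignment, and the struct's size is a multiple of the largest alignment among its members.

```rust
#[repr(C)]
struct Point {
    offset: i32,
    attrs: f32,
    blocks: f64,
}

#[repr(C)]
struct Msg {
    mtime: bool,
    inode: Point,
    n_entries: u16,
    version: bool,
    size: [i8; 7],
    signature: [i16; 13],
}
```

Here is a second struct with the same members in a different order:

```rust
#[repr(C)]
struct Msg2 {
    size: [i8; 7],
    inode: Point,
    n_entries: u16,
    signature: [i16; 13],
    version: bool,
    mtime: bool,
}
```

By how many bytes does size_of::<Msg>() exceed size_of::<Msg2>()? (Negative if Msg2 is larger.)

Point: 0..4  offset  (4B, 4-aligned); 4..8  attrs  (4B, 4-aligned); 8..16  blocks  (8B, 8-aligned); sizeof = 16, alignof = 8
0..1  mtime  (1B, 1-aligned)
1..8  -- padding (7B)
8..24  inode  (16B, 8-aligned)
24..26  n_entries  (2B, 2-aligned)
26..27  version  (1B, 1-aligned)
27..34  size  (7B, 1-aligned)
34..60  signature  (26B, 2-aligned)
60..64  -- tail padding (4B)
sizeof = 64, alignof = 8
— Msg2 —
0..7  size  (7B, 1-aligned)
7..8  -- padding (1B)
8..24  inode  (16B, 8-aligned)
24..26  n_entries  (2B, 2-aligned)
26..52  signature  (26B, 2-aligned)
52..53  version  (1B, 1-aligned)
53..54  mtime  (1B, 1-aligned)
54..56  -- tail padding (2B)
sizeof = 56, alignof = 8
64 − 56 = 8

8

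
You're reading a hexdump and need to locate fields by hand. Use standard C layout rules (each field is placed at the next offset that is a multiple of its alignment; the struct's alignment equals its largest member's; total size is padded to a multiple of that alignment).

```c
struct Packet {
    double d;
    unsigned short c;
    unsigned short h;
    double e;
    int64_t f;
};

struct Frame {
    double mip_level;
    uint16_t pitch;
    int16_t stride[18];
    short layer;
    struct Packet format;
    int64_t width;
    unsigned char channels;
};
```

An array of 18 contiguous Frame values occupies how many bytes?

1728

Packet: 0..8  d  (8B, 8-aligned); 8..10  c  (2B, 2-aligned); 10..12  h  (2B, 2-aligned); 12..16  -- padding (4B); 16..24  e  (8B, 8-aligned); 24..32  f  (8B, 8-aligned); sizeof = 32, alignof = 8
0..8  mip_level  (8B, 8-aligned)
8..10  pitch  (2B, 2-aligned)
10..46  stride  (36B, 2-aligned)
46..48  layer  (2B, 2-aligned)
48..80  format  (32B, 8-aligned)
80..88  width  (8B, 8-aligned)
88..89  channels  (1B, 1-aligned)
89..96  -- tail padding (7B)
sizeof = 96, alignof = 8
array of 18: 18 × 96 = 1728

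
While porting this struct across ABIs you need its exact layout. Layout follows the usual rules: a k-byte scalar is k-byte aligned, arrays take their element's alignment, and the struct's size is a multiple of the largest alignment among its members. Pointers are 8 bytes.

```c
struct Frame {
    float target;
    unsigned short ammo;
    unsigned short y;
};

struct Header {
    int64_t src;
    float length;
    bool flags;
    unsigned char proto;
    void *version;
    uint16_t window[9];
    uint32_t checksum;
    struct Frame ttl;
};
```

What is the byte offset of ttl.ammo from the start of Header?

52

Frame: @0: target [4B, align 4] → 4; @4: ammo [2B, align 2] → 6; @6: y [2B, align 2] → 8; size 8, align 4
@0: src [8B, align 8] → 8
@8: length [4B, align 4] → 12
@12: flags [1B, align 1] → 13
@13: proto [1B, align 1] → 14
+2 pad (align 8)
@16: version [8B, align 8] → 24
@24: window [18B, align 2] → 42
+2 pad (align 4)
@44: checksum [4B, align 4] → 48
@48: ttl [8B, align 4] → 56
within Frame: ammo at 4
48 + 4 = 52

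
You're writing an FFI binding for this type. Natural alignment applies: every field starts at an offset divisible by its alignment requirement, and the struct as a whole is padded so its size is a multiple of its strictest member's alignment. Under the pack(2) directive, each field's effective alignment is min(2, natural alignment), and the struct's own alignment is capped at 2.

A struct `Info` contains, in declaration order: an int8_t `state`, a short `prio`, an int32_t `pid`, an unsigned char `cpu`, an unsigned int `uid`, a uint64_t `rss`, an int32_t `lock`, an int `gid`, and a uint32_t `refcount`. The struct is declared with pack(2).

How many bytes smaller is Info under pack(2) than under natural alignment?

6

natural layout:
  0..1  state  (1B, 1-aligned)
  1..2  -- padding (1B)
  2..4  prio  (2B, 2-aligned)
  4..8  pid  (4B, 4-aligned)
  8..9  cpu  (1B, 1-aligned)
  9..12  -- padding (3B)
  12..16  uid  (4B, 4-aligned)
  16..24  rss  (8B, 8-aligned)
  24..28  lock  (4B, 4-aligned)
  28..32  gid  (4B, 4-aligned)
  32..36  refcount  (4B, 4-aligned)
  36..40  -- tail padding (4B)
  sizeof = 40, alignof = 8
packed(2) layout:
  0..1  state  (1B, 1-aligned)
  1..2  -- padding (1B)
  2..4  prio  (2B, 2-aligned)
  4..8  pid  (4B, 2-aligned)
  8..9  cpu  (1B, 1-aligned)
  9..10  -- padding (1B)
  10..14  uid  (4B, 2-aligned)
  14..22  rss  (8B, 2-aligned)
  22..26  lock  (4B, 2-aligned)
  26..30  gid  (4B, 2-aligned)
  30..34  refcount  (4B, 2-aligned)
  sizeof = 34, alignof = 2
40 − 34 = 6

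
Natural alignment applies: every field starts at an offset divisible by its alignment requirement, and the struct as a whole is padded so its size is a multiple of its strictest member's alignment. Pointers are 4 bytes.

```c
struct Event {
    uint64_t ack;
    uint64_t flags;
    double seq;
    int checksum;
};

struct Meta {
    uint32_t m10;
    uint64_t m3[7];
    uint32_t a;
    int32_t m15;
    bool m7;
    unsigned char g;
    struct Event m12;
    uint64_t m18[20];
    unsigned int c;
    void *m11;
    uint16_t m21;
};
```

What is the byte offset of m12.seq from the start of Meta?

96

Event: @0: ack [8B, align 8] → 8; @8: flags [8B, align 8] → 16; @16: seq [8B, align 8] → 24; @24: checksum [4B, align 4] → 28; +4 tail pad (align 8); size 32, align 8
@0: m10 [4B, align 4] → 4
+4 pad (align 8)
@8: m3 [56B, align 8] → 64
@64: a [4B, align 4] → 68
@68: m15 [4B, align 4] → 72
@72: m7 [1B, align 1] → 73
@73: g [1B, align 1] → 74
+6 pad (align 8)
@80: m12 [32B, align 8] → 112
within Event: seq at 16
80 + 16 = 96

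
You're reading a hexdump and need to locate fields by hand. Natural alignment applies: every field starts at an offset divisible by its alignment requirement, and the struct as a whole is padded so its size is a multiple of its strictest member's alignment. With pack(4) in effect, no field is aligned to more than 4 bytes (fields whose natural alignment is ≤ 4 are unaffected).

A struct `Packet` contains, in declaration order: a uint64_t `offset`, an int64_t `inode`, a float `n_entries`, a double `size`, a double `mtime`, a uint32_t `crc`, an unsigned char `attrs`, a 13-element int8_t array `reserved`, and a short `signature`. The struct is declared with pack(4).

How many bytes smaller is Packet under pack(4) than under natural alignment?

natural layout:
  0..8  offset  (8B, 8-aligned)
  8..16  inode  (8B, 8-aligned)
  16..20  n_entries  (4B, 4-aligned)
  20..24  -- padding (4B)
  24..32  size  (8B, 8-aligned)
  32..40  mtime  (8B, 8-aligned)
  40..44  crc  (4B, 4-aligned)
  44..45  attrs  (1B, 1-aligned)
  45..58  reserved  (13B, 1-aligned)
  58..60  signature  (2B, 2-aligned)
  60..64  -- tail padding (4B)
  sizeof = 64, alignof = 8
packed(4) layout:
  0..8  offset  (8B, 4-aligned)
  8..16  inode  (8B, 4-aligned)
  16..20  n_entries  (4B, 4-aligned)
  20..28  size  (8B, 4-aligned)
  28..36  mtime  (8B, 4-aligned)
  36..40  crc  (4B, 4-aligned)
  40..41  attrs  (1B, 1-aligned)
  41..54  reserved  (13B, 1-aligned)
  54..56  signature  (2B, 2-aligned)
  sizeof = 56, alignof = 4
64 − 56 = 8

8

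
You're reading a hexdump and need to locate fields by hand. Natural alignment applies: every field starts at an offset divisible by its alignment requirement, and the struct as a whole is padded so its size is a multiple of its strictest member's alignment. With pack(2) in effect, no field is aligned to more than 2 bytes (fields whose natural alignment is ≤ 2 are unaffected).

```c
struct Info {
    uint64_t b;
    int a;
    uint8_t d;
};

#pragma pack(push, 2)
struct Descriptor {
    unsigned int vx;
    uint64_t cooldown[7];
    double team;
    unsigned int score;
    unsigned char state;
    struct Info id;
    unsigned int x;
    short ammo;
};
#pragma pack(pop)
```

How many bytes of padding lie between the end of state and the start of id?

1

Info: b at 0 (size 8, align 8) → ends 8; a at 8 (size 4, align 4) → ends 12; d at 12 (size 1, align 1) → ends 13; tail pad 3 to reach multiple of 8; total 16 bytes, alignment 8
vx at 0 (size 4, align 2) → ends 4
cooldown at 4 (size 56, align 2) → ends 60
team at 60 (size 8, align 2) → ends 68
score at 68 (size 4, align 2) → ends 72
state at 72 (size 1, align 1) → ends 73
pad 1 to align 2 for id
id at 74 (size 16, align 2) → ends 90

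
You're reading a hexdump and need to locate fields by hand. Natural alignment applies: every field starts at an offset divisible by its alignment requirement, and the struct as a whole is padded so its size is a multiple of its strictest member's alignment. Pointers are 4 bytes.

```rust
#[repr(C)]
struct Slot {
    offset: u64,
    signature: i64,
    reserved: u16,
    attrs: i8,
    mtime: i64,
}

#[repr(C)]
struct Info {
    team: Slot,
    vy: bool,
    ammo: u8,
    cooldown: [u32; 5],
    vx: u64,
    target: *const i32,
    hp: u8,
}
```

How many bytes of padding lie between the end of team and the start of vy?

0

Slot: 0..8  offset  (8B, 8-aligned); 8..16  signature  (8B, 8-aligned); 16..18  reserved  (2B, 2-aligned); 18..19  attrs  (1B, 1-aligned); 19..24  -- padding (5B); 24..32  mtime  (8B, 8-aligned); sizeof = 32, alignof = 8
0..32  team  (32B, 8-aligned)
32..33  vy  (1B, 1-aligned)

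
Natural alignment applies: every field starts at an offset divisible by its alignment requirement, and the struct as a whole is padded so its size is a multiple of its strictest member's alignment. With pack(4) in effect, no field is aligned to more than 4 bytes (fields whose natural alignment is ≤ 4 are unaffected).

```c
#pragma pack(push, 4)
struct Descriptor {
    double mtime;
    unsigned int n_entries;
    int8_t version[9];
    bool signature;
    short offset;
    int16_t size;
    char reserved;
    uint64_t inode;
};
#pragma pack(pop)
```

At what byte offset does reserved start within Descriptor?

26

0..8  mtime  (8B, 4-aligned)
8..12  n_entries  (4B, 4-aligned)
12..21  version  (9B, 1-aligned)
21..22  signature  (1B, 1-aligned)
22..24  offset  (2B, 2-aligned)
24..26  size  (2B, 2-aligned)
26..27  reserved  (1B, 1-aligned)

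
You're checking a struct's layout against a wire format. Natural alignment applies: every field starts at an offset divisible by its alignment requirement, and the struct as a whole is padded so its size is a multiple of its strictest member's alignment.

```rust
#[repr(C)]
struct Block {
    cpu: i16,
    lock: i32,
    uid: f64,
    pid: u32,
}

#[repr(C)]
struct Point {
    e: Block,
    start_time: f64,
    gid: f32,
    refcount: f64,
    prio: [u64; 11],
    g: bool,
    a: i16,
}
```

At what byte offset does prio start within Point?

Block: 0..2  cpu  (2B, 2-aligned); 2..4  -- padding (2B); 4..8  lock  (4B, 4-aligned); 8..16  uid  (8B, 8-aligned); 16..20  pid  (4B, 4-aligned); 20..24  -- tail padding (4B); sizeof = 24, alignof = 8
0..24  e  (24B, 8-aligned)
24..32  start_time  (8B, 8-aligned)
32..36  gid  (4B, 4-aligned)
36..40  -- padding (4B)
40..48  refcount  (8B, 8-aligned)
48..136  prio  (88B, 8-aligned)

48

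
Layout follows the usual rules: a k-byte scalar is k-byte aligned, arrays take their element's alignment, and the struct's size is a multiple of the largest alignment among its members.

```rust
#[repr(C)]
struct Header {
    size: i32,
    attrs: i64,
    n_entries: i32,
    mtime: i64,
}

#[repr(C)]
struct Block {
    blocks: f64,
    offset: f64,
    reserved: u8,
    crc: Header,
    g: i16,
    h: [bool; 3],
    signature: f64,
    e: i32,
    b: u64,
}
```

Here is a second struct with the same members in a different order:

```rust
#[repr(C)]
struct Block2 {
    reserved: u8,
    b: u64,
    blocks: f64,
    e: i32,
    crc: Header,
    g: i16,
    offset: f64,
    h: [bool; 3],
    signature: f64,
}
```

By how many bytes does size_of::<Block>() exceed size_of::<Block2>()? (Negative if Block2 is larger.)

-8

Header: @0: size [4B, align 4] → 4; +4 pad (align 8); @8: attrs [8B, align 8] → 16; @16: n_entries [4B, align 4] → 20; +4 pad (align 8); @24: mtime [8B, align 8] → 32; size 32, align 8
@0: blocks [8B, align 8] → 8
@8: offset [8B, align 8] → 16
@16: reserved [1B, align 1] → 17
+7 pad (align 8)
@24: crc [32B, align 8] → 56
@56: g [2B, align 2] → 58
@58: h [3B, align 1] → 61
+3 pad (align 8)
@64: signature [8B, align 8] → 72
@72: e [4B, align 4] → 76
+4 pad (align 8)
@80: b [8B, align 8] → 88
size 88, align 8
— Block2 —
@0: reserved [1B, align 1] → 1
+7 pad (align 8)
@8: b [8B, align 8] → 16
@16: blocks [8B, align 8] → 24
@24: e [4B, align 4] → 28
+4 pad (align 8)
@32: crc [32B, align 8] → 64
@64: g [2B, align 2] → 66
+6 pad (align 8)
@72: offset [8B, align 8] → 80
@80: h [3B, align 1] → 83
+5 pad (align 8)
@88: signature [8B, align 8] → 96
size 96, align 8
88 − 96 = -8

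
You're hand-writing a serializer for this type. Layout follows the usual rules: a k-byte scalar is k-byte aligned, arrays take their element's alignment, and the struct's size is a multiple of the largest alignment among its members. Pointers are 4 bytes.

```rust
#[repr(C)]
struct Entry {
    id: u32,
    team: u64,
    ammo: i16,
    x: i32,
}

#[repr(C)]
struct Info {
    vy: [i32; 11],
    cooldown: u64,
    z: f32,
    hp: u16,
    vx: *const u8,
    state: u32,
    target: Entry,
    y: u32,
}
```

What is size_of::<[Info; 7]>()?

Entry: @0: id [4B, align 4] → 4; +4 pad (align 8); @8: team [8B, align 8] → 16; @16: ammo [2B, align 2] → 18; +2 pad (align 4); @20: x [4B, align 4] → 24; size 24, align 8
@0: vy [44B, align 4] → 44
+4 pad (align 8)
@48: cooldown [8B, align 8] → 56
@56: z [4B, align 4] → 60
@60: hp [2B, align 2] → 62
+2 pad (align 4)
@64: vx [4B, align 4] → 68
@68: state [4B, align 4] → 72
@72: target [24B, align 8] → 96
@96: y [4B, align 4] → 100
+4 tail pad (align 8)
size 104, align 8
array of 7: 7 × 104 = 728

728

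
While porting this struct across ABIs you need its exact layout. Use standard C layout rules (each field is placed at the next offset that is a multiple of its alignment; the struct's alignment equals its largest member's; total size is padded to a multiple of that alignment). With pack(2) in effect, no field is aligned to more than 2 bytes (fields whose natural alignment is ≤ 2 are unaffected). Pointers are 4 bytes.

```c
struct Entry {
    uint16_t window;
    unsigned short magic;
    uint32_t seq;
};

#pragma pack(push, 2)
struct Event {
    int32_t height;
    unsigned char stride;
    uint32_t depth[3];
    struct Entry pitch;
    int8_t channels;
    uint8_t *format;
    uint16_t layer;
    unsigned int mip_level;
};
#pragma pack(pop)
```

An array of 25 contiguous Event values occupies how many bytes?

950

Entry: @0: window [2B, align 2] → 2; @2: magic [2B, align 2] → 4; @4: seq [4B, align 4] → 8; size 8, align 4
@0: height [4B, align 2] → 4
@4: stride [1B, align 1] → 5
+1 pad (align 2)
@6: depth [12B, align 2] → 18
@18: pitch [8B, align 2] → 26
@26: channels [1B, align 1] → 27
+1 pad (align 2)
@28: format [4B, align 2] → 32
@32: layer [2B, align 2] → 34
@34: mip_level [4B, align 2] → 38
size 38, align 2
array of 25: 25 × 38 = 950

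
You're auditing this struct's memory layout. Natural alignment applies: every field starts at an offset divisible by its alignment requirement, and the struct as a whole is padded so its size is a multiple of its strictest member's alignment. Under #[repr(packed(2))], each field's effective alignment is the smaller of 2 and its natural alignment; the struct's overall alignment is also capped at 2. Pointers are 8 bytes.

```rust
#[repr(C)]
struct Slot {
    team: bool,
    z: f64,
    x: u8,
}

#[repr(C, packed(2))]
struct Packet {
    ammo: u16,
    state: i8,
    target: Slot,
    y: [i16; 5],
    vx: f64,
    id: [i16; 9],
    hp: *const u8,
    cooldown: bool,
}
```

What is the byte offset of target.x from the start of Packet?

Slot: @0: team [1B, align 1] → 1; +7 pad (align 8); @8: z [8B, align 8] → 16; @16: x [1B, align 1] → 17; +7 tail pad (align 8); size 24, align 8
@0: ammo [2B, align 2] → 2
@2: state [1B, align 1] → 3
+1 pad (align 2)
@4: target [24B, align 2] → 28
within Slot: x at 16
4 + 16 = 20

20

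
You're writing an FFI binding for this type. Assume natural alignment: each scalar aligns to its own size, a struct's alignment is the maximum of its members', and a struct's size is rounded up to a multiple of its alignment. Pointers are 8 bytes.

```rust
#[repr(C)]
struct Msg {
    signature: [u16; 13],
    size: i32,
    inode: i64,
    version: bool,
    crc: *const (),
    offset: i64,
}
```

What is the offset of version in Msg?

40

0..26  signature  (26B, 2-aligned)
26..28  -- padding (2B)
28..32  size  (4B, 4-aligned)
32..40  inode  (8B, 8-aligned)
40..41  version  (1B, 1-aligned)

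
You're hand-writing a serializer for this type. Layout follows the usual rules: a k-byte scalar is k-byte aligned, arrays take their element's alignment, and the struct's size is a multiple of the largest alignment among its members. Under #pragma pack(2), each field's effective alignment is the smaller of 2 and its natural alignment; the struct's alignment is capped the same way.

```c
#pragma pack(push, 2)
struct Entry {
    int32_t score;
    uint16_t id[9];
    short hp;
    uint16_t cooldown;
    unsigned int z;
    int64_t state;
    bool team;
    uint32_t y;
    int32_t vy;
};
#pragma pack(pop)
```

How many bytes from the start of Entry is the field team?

0..4  score  (4B, 2-aligned)
4..22  id  (18B, 2-aligned)
22..24  hp  (2B, 2-aligned)
24..26  cooldown  (2B, 2-aligned)
26..30  z  (4B, 2-aligned)
30..38  state  (8B, 2-aligned)
38..39  team  (1B, 1-aligned)

38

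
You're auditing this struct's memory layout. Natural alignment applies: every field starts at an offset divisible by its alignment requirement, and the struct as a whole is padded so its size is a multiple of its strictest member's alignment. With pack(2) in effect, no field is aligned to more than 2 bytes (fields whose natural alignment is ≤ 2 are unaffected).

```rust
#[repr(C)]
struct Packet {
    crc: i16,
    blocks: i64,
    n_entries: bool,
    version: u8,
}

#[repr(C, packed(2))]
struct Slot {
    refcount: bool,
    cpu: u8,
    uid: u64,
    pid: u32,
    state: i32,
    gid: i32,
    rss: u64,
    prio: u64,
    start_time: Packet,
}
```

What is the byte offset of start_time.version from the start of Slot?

55

Packet: 0..2  crc  (2B, 2-aligned); 2..8  -- padding (6B); 8..16  blocks  (8B, 8-aligned); 16..17  n_entries  (1B, 1-aligned); 17..18  version  (1B, 1-aligned); 18..24  -- tail padding (6B); sizeof = 24, alignof = 8
0..1  refcount  (1B, 1-aligned)
1..2  cpu  (1B, 1-aligned)
2..10  uid  (8B, 2-aligned)
10..14  pid  (4B, 2-aligned)
14..18  state  (4B, 2-aligned)
18..22  gid  (4B, 2-aligned)
22..30  rss  (8B, 2-aligned)
30..38  prio  (8B, 2-aligned)
38..62  start_time  (24B, 2-aligned)
within Packet: version at 17
38 + 17 = 55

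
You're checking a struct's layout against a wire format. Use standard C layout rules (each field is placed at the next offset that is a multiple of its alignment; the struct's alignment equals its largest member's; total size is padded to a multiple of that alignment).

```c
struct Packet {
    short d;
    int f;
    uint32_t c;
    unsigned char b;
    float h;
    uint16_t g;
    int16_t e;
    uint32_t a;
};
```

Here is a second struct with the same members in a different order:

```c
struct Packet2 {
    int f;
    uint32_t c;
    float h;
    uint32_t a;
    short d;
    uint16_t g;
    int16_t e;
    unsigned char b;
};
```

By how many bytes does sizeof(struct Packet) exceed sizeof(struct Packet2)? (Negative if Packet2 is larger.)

@0: d [2B, align 2] → 2
+2 pad (align 4)
@4: f [4B, align 4] → 8
@8: c [4B, align 4] → 12
@12: b [1B, align 1] → 13
+3 pad (align 4)
@16: h [4B, align 4] → 20
@20: g [2B, align 2] → 22
@22: e [2B, align 2] → 24
@24: a [4B, align 4] → 28
size 28, align 4
— Packet2 —
@0: f [4B, align 4] → 4
@4: c [4B, align 4] → 8
@8: h [4B, align 4] → 12
@12: a [4B, align 4] → 16
@16: d [2B, align 2] → 18
@18: g [2B, align 2] → 20
@20: e [2B, align 2] → 22
@22: b [1B, align 1] → 23
+1 tail pad (align 4)
size 24, align 4
28 − 24 = 4

4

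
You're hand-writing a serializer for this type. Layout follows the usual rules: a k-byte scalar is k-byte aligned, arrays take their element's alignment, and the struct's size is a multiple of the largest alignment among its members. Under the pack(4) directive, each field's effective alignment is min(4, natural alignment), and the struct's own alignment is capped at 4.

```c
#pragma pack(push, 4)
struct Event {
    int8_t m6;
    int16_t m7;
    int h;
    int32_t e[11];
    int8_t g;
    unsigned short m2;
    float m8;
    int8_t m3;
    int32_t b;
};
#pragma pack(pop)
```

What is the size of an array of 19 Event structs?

1292

@0: m6 [1B, align 1] → 1
+1 pad (align 2)
@2: m7 [2B, align 2] → 4
@4: h [4B, align 4] → 8
@8: e [44B, align 4] → 52
@52: g [1B, align 1] → 53
+1 pad (align 2)
@54: m2 [2B, align 2] → 56
@56: m8 [4B, align 4] → 60
@60: m3 [1B, align 1] → 61
+3 pad (align 4)
@64: b [4B, align 4] → 68
size 68, align 4
array of 19: 19 × 68 = 1292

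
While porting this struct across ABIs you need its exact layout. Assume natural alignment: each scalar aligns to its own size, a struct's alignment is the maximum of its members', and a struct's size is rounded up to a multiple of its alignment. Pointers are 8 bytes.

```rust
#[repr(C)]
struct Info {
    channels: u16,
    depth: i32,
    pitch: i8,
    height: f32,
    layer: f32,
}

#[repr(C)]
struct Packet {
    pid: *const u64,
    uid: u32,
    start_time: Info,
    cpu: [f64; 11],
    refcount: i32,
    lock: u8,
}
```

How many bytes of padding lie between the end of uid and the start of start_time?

0

Info: 0..2  channels  (2B, 2-aligned); 2..4  -- padding (2B); 4..8  depth  (4B, 4-aligned); 8..9  pitch  (1B, 1-aligned); 9..12  -- padding (3B); 12..16  height  (4B, 4-aligned); 16..20  layer  (4B, 4-aligned); sizeof = 20, alignof = 4
0..8  pid  (8B, 8-aligned)
8..12  uid  (4B, 4-aligned)
12..32  start_time  (20B, 4-aligned)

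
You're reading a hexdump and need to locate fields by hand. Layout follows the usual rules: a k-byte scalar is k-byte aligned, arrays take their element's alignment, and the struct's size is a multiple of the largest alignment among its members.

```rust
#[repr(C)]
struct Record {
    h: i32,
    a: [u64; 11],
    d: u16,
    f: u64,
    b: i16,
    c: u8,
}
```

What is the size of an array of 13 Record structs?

1560

0..4  h  (4B, 4-aligned)
4..8  -- padding (4B)
8..96  a  (88B, 8-aligned)
96..98  d  (2B, 2-aligned)
98..104  -- padding (6B)
104..112  f  (8B, 8-aligned)
112..114  b  (2B, 2-aligned)
114..115  c  (1B, 1-aligned)
115..120  -- tail padding (5B)
sizeof = 120, alignof = 8
array of 13: 13 × 120 = 1560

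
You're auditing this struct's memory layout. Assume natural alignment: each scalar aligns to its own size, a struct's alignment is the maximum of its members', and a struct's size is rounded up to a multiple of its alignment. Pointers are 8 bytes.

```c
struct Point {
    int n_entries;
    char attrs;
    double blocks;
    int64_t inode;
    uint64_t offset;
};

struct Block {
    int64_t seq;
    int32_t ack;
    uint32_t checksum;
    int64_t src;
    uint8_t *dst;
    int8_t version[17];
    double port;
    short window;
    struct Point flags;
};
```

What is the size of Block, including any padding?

Point: 0..4  n_entries  (4B, 4-aligned); 4..5  attrs  (1B, 1-aligned); 5..8  -- padding (3B); 8..16  blocks  (8B, 8-aligned); 16..24  inode  (8B, 8-aligned); 24..32  offset  (8B, 8-aligned); sizeof = 32, alignof = 8
0..8  seq  (8B, 8-aligned)
8..12  ack  (4B, 4-aligned)
12..16  checksum  (4B, 4-aligned)
16..24  src  (8B, 8-aligned)
24..32  dst  (8B, 8-aligned)
32..49  version  (17B, 1-aligned)
49..56  -- padding (7B)
56..64  port  (8B, 8-aligned)
64..66  window  (2B, 2-aligned)
66..72  -- padding (6B)
72..104  flags  (32B, 8-aligned)
sizeof = 104, alignof = 8

104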